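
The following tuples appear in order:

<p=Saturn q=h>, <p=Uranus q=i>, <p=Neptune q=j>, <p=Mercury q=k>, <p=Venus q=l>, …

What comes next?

P: runs through the planets Mercury→Neptune, so Saturn, Uranus, Neptune, Mercury, Venus → Earth.
For the q, letters move forward 1 place in the alphabet: h, i, j, k, l → m.
So the next tuple is <p=Earth q=m>.

<p=Earth q=m>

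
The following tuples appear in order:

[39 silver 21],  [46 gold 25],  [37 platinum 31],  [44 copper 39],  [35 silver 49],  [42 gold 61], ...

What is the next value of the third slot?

Third slot — differences are 4, 6, 8, … (increasing by 2 each time): 21, 25, 31, 39, 49, 61 → 75.

75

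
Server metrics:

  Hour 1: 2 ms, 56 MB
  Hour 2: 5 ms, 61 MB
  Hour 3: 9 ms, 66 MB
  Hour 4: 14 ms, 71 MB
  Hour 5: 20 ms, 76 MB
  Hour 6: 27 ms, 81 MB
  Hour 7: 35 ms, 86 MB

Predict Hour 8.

Ms goes 2, 5, 9, 14, 20, 27, 35 → 44 (differences are 3, 4, 5, … (increasing by 1 each time)).
MB goes 56, 61, 66, 71, 76, 81, 86 → 91 (+5 each step).
Combining the parts gives 44 ms, 91 MB.

44 ms, 91 MB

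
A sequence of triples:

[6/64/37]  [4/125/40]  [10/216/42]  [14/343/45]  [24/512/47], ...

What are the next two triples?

First entry — each term is the sum of the two before it: 6, 4, 10, 14, 24 → 38 → 62.
Second entry: 64, 125, 216, 343, 512 → 729 → 1000 (perfect cubes: 4³, 5³, 6³, …).
For the third entry, alternating steps +3, +2, +3, +2, …: 37, 40, 42, 45, 47 → 50 → 52.
So the next two triples are [38/729/50] and [62/1000/52].

[38/729/50], [62/1000/52]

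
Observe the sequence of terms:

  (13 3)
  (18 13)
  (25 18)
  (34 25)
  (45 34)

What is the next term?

(58 45)

For the first part, differences are 5, 7, 9, … (increasing by 2 each time): 13, 18, 25, 34, 45 → 58.
Second part: always the previous value of the first part, so 3, 13, 18, 25, 34 → 45.
Combining the parts gives (58 45).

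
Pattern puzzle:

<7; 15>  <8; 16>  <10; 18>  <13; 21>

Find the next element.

For the first component, differences are 1, 2, 3, … (increasing by 1 each time): 7, 8, 10, 13 → 17.
Second component goes 15, 16, 18, 21 → 25 (always 8 more than the first component).
Combining the parts gives <17; 25>.

<17; 25>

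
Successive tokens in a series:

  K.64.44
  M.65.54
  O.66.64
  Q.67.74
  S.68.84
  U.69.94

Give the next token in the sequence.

W.70.104

For the letter, letters move forward 2 places in the alphabet: K, M, O, Q, S, U → W.
For the second component, +1 each step: 64, 65, 66, 67, 68, 69 → 70.
Third component: +10 each step; 44, 54, 64, 74, 84, 94 → 104.
So the next token is W.70.104.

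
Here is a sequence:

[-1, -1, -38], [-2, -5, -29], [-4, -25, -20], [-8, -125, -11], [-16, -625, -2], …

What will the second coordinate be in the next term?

First coordinate: ×2 each step; -1, -2, -4, -8, -16 → -32.
Second coordinate: ×5 each step, so -1, -5, -25, -125, -625 → -3125.
Third coordinate: -38, -29, -20, -11, -2 → 7 (+9 each step).

-3125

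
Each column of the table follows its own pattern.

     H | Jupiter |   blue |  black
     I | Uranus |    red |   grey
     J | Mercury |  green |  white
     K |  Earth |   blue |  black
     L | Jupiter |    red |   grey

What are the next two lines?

M  Uranus  green  white; N  Mercury  blue  black

For the letter, letters move forward 1 place in the alphabet: H, I, J, K, L → M → N.
Planet: Jupiter, Uranus, Mercury, Earth, Jupiter → Uranus → Mercury (repeats Jupiter → Uranus → Mercury → Earth).
Colour: blue, red, green, blue, red → green → blue (repeats blue → red → green).
For the shade, repeats black → grey → white: black, grey, white, black, grey → white → black.
Putting the parts together: M  Uranus  green  white and then N  Mercury  blue  black.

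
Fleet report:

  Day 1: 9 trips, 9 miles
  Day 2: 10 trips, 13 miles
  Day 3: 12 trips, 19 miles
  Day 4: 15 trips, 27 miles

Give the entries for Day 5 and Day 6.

Trips: differences are 1, 2, 3, … (increasing by 1 each time); 9, 10, 12, 15 → 19 → 24.
For the miles, differences are 4, 6, 8, … (increasing by 2 each time): 9, 13, 19, 27 → 37 → 49.
So the next two records are 19 trips, 37 miles and 24 trips, 49 miles.

19 trips, 37 miles; 24 trips, 49 miles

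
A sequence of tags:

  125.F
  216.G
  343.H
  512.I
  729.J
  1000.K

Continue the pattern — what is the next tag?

1331.L

For the first component, perfect cubes: 5³, 6³, 7³, …: 125, 216, 343, 512, 729, 1000 → 1331.
Letter: F, G, H, I, J, K → L (letters move forward 1 place in the alphabet).
Putting it together: 1331.L.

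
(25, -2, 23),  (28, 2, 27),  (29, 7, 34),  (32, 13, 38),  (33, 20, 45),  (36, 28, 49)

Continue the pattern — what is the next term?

(37, 37, 56)

First entry: alternating steps +3, +1, +3, +1, …; 25, 28, 29, 32, 33, 36 → 37.
Second entry: differences are 4, 5, 6, … (increasing by 1 each time); -2, 2, 7, 13, 20, 28 → 37.
Third entry: alternating steps +4, +7, +4, +7, …, so 23, 27, 34, 38, 45, 49 → 56.
So the next term is (37, 37, 56).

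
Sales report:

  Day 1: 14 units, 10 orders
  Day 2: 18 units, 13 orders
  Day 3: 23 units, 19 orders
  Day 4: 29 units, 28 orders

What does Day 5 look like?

36 units, 40 orders

For the units, differences are 4, 5, 6, … (increasing by 1 each time): 14, 18, 23, 29 → 36.
Orders: differences are 3, 6, 9, … (increasing by 3 each time); 10, 13, 19, 28 → 40.
Combining the parts gives 36 units, 40 orders.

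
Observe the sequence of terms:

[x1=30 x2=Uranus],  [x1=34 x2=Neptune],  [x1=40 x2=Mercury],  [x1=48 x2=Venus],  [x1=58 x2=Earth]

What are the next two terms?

[x1=70 x2=Mars], [x1=84 x2=Jupiter]

X1: 30, 34, 40, 48, 58 → 70 → 84 (differences are 4, 6, 8, … (increasing by 2 each time)).
X2 — runs through the planets Mercury→Neptune: Uranus, Neptune, Mercury, Venus, Earth → Mars → Jupiter.
So the next two terms are [x1=70 x2=Mars] and [x1=84 x2=Jupiter].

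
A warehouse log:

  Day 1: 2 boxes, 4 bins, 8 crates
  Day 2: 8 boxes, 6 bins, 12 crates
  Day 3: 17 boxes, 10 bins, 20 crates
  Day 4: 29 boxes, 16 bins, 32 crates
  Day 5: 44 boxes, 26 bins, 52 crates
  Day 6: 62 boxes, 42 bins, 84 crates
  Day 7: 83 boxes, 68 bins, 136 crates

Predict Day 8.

Boxes — differences are 6, 9, 12, … (increasing by 3 each time): 2, 8, 17, 29, 44, 62, 83 → 107.
Bins goes 4, 6, 10, 16, 26, 42, 68 → 110 (each term is the sum of the two before it).
Crates goes 8, 12, 20, 32, 52, 84, 136 → 220 (always 2 × the bins).
Combining the parts gives 107 boxes, 110 bins, 220 crates.

107 boxes, 110 bins, 220 crates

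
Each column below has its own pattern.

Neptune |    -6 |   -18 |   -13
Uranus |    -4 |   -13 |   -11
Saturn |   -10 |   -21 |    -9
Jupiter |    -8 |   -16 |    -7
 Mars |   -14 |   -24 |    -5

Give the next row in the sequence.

Planet: Neptune, Uranus, Saturn, Jupiter, Mars → Earth (runs backward through the planets Mercury→Neptune).
Second component: -6, -4, -10, -8, -14 → -12 (alternating steps +2, −6, +2, −6, …).
For the third component, alternating steps +5, −8, +5, −8, …: -18, -13, -21, -16, -24 → -19.
For the fourth component, +2 each step: -13, -11, -9, -7, -5 → -3.
Putting it together: Earth  -12  -19  -3.

Earth  -12  -19  -3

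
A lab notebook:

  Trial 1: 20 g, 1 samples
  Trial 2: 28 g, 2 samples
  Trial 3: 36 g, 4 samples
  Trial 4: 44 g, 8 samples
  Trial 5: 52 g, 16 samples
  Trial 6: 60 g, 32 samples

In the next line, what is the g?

For the g, +8 each step: 20, 28, 36, 44, 52, 60 → 68.

68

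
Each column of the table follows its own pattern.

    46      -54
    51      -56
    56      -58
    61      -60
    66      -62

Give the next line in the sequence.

First component: +5 each step, so 46, 51, 56, 61, 66 → 71.
For the second component, −2 each step: -54, -56, -58, -60, -62 → -64.
Combining the parts gives 71  -64.

71  -64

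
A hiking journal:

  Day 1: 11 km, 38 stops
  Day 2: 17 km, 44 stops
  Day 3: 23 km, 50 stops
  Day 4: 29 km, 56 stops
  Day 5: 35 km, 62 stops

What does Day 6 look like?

41 km, 68 stops

Km: 11, 17, 23, 29, 35 → 41 (+6 each step).
Stops: 38, 44, 50, 56, 62 → 68 (+6 each step).
Combining the parts gives 41 km, 68 stops.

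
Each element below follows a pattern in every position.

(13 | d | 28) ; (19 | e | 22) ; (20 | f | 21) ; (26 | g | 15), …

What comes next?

First part: alternating steps +6, +1, +6, +1, …, so 13, 19, 20, 26 → 27.
Letter: d, e, f, g → h (letters move forward 1 place in the alphabet).
Third part goes 28, 22, 21, 15 → 14 (together with the first part always sums to 41).
Combining the parts gives (27 | h | 14).

(27 | h | 14)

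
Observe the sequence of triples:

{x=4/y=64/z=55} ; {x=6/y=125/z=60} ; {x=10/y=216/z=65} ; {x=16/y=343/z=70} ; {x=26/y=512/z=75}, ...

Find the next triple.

X: each term is the sum of the two before it; 4, 6, 10, 16, 26 → 42.
Y: perfect cubes: 4³, 5³, 6³, …, so 64, 125, 216, 343, 512 → 729.
Z goes 55, 60, 65, 70, 75 → 80 (+5 each step).
Putting it together: {x=42/y=729/z=80}.

{x=42/y=729/z=80}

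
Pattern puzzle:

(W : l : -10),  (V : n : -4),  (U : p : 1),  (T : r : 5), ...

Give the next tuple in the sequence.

(S : t : 8)

First letter goes W, V, U, T → S (letters move back 1 place in the alphabet).
Second letter: l, n, p, r → t (letters move forward 2 places in the alphabet).
Third coordinate — differences are 6, 5, 4, … (decreasing by 1 each time): -10, -4, 1, 5 → 8.
Combining the parts gives (S : t : 8).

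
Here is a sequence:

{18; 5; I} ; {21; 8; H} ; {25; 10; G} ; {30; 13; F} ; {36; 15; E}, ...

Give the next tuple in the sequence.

First slot: differences are 3, 4, 5, … (increasing by 1 each time), so 18, 21, 25, 30, 36 → 43.
Second slot: 5, 8, 10, 13, 15 → 18 (alternating steps +3, +2, +3, +2, …).
Letter goes I, H, G, F, E → D (letters move back 1 place in the alphabet).
Putting it together: {43; 18; D}.

{43; 18; D}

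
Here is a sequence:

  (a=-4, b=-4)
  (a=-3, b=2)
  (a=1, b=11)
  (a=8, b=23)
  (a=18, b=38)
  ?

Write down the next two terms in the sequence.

(a=31, b=56), (a=47, b=77)

For the a, differences are 1, 4, 7, … (increasing by 3 each time): -4, -3, 1, 8, 18 → 31 → 47.
For the b, differences are 6, 9, 12, … (increasing by 3 each time): -4, 2, 11, 23, 38 → 56 → 77.
Putting the parts together: (a=31, b=56) and then (a=47, b=77).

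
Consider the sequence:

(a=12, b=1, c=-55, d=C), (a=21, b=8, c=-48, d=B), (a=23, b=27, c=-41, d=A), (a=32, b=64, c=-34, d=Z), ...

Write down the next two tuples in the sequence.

(a=34, b=125, c=-27, d=Y), (a=43, b=216, c=-20, d=X)

A — alternating steps +9, +2, +9, +2, …: 12, 21, 23, 32 → 34 → 43.
For the b, perfect cubes: 1³, 2³, 3³, …: 1, 8, 27, 64 → 125 → 216.
C — +7 each step: -55, -48, -41, -34 → -27 → -20.
D: C, B, A, Z → Y → X (letters move back 1 place in the alphabet, wrapping A→Z).
Putting the parts together: (a=34, b=125, c=-27, d=Y) and then (a=43, b=216, c=-20, d=X).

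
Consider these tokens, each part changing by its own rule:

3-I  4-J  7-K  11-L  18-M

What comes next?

29-N

First component — each term is the sum of the two before it: 3, 4, 7, 11, 18 → 29.
Letter goes I, J, K, L, M → N (letters move forward 1 place in the alphabet).
So the next token is 29-N.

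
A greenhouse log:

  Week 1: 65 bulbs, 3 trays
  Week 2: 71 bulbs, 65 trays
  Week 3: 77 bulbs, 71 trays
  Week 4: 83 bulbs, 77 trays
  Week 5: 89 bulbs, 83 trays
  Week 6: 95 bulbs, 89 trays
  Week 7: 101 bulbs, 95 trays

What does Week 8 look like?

Bulbs goes 65, 71, 77, 83, 89, 95, 101 → 107 (+6 each step).
Trays: always the previous value of the bulbs; 3, 65, 71, 77, 83, 89, 95 → 101.
Combining the parts gives 107 bulbs, 101 trays.

107 bulbs, 101 trays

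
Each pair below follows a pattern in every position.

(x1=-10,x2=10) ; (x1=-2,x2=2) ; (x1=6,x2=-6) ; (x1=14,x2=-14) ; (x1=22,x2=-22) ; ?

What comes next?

X1: +8 each step; -10, -2, 6, 14, 22 → 30.
X2 goes 10, 2, -6, -14, -22 → -30 (together with the x1 always sums to 0).
Putting it together: (x1=30,x2=-30).

(x1=30,x2=-30)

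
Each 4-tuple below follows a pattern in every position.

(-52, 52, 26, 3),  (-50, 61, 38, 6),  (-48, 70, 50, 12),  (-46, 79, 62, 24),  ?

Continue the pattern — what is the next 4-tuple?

First component: +2 each step; -52, -50, -48, -46 → -44.
Second component: +9 each step, so 52, 61, 70, 79 → 88.
Third component goes 26, 38, 50, 62 → 74 (+12 each step).
For the fourth component, ×2 each step: 3, 6, 12, 24 → 48.
Putting it together: (-44, 88, 74, 48).

(-44, 88, 74, 48)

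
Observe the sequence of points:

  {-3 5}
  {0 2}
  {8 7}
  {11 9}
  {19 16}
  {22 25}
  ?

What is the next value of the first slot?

First slot: alternating steps +3, +8, +3, +8, …; -3, 0, 8, 11, 19, 22 → 30.
Second slot: each term is the sum of the two before it, so 5, 2, 7, 9, 16, 25 → 41.

30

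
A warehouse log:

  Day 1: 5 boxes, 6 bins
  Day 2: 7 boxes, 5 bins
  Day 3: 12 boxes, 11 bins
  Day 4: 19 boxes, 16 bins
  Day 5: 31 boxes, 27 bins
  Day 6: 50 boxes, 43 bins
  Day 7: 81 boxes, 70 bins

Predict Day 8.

131 boxes, 113 bins

Boxes: each term is the sum of the two before it, so 5, 7, 12, 19, 31, 50, 81 → 131.
Bins: 6, 5, 11, 16, 27, 43, 70 → 113 (each term is the sum of the two before it).
Combining the parts gives 131 boxes, 113 bins.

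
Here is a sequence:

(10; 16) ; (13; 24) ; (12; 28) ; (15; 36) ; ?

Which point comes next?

First entry goes 10, 13, 12, 15 → 14 (alternating steps +3, −1, +3, −1, …).
Second entry: alternating steps +8, +4, +8, +4, …, so 16, 24, 28, 36 → 40.
Putting it together: (14; 40).

(14; 40)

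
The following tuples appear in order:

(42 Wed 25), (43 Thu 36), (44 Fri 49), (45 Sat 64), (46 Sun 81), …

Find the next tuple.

(47 Mon 100)

First slot — +1 each step: 42, 43, 44, 45, 46 → 47.
Day goes Wed, Thu, Fri, Sat, Sun → Mon (runs through the weekdays Mon→Sun).
Third slot — perfect squares: 5², 6², 7², …: 25, 36, 49, 64, 81 → 100.
Combining the parts gives (47 Mon 100).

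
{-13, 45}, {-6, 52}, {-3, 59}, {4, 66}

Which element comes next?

{7, 73}

First coordinate: -13, -6, -3, 4 → 7 (alternating steps +7, +3, +7, +3, …).
Second coordinate: +7 each step, so 45, 52, 59, 66 → 73.
So the next element is {7, 73}.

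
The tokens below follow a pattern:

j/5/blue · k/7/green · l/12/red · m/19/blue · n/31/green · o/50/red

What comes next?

For the letter, letters move forward 1 place in the alphabet: j, k, l, m, n, o → p.
Second component — each term is the sum of the two before it: 5, 7, 12, 19, 31, 50 → 81.
Colour: repeats blue → green → red, so blue, green, red, blue, green, red → blue.
Combining the parts gives p/81/blue.

p/81/blue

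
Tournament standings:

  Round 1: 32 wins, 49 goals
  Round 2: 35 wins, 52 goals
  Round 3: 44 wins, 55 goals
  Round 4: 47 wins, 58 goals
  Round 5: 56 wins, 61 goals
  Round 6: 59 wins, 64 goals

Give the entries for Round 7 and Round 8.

68 wins, 67 goals; 71 wins, 70 goals

Wins: alternating steps +3, +9, +3, +9, …; 32, 35, 44, 47, 56, 59 → 68 → 71.
For the goals, +3 each step: 49, 52, 55, 58, 61, 64 → 67 → 70.
Putting the parts together: 68 wins, 67 goals and then 71 wins, 70 goals.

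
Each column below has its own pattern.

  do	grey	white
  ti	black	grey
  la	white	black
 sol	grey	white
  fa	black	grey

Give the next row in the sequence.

mi  white  black

Note goes do, ti, la, sol, fa → mi (runs backward through the solfège scale do→ti).
First shade: repeats grey → black → white; grey, black, white, grey, black → white.
Second shade: repeats white → grey → black, so white, grey, black, white, grey → black.
Putting it together: mi  white  black.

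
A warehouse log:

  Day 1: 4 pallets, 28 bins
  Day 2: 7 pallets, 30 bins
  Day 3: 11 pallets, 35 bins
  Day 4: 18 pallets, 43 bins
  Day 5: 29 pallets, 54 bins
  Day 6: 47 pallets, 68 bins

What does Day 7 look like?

76 pallets, 85 bins

Pallets: each term is the sum of the two before it; 4, 7, 11, 18, 29, 47 → 76.
Bins: 28, 30, 35, 43, 54, 68 → 85 (differences are 2, 5, 8, … (increasing by 3 each time)).
So the next row is 76 pallets, 85 bins.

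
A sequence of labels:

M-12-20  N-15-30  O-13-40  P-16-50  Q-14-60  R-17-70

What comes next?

S-15-80

Letter: letters move forward 1 place in the alphabet, so M, N, O, P, Q, R → S.
Second component goes 12, 15, 13, 16, 14, 17 → 15 (alternating steps +3, −2, +3, −2, …).
Third component: +10 each step, so 20, 30, 40, 50, 60, 70 → 80.
So the next label is S-15-80.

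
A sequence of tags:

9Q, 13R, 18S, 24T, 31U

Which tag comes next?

39V

First component: differences are 4, 5, 6, … (increasing by 1 each time); 9, 13, 18, 24, 31 → 39.
Letter — letters move forward 1 place in the alphabet: Q, R, S, T, U → V.
Combining the parts gives 39V.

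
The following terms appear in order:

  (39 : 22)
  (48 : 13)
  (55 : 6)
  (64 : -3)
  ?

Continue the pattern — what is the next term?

(71 : -10)

First slot: 39, 48, 55, 64 → 71 (alternating steps +9, +7, +9, +7, …).
Second slot goes 22, 13, 6, -3 → -10 (together with the first slot always sums to 61).
Putting it together: (71 : -10).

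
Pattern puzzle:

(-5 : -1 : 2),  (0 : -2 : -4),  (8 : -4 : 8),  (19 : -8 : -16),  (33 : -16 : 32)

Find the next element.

(50 : -32 : -64)

First component: differences are 5, 8, 11, … (increasing by 3 each time), so -5, 0, 8, 19, 33 → 50.
Second component: ×2 each step; -1, -2, -4, -8, -16 → -32.
Third component: ×(-2) each step; 2, -4, 8, -16, 32 → -64.
So the next element is (50 : -32 : -64).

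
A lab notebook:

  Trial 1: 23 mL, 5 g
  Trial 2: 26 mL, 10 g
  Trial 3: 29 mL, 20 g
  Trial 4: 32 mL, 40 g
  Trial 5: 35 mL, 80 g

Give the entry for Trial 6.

38 mL, 160 g

ML: +3 each step, so 23, 26, 29, 32, 35 → 38.
G goes 5, 10, 20, 40, 80 → 160 (×2 each step).
So the next record is 38 mL, 160 g.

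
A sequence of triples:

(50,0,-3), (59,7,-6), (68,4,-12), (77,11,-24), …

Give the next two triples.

First component — +9 each step: 50, 59, 68, 77 → 86 → 95.
Second component — alternating steps +7, −3, +7, −3, …: 0, 7, 4, 11 → 8 → 15.
Third component goes -3, -6, -12, -24 → -48 → -96 (×2 each step).
Putting the parts together: (86,8,-48) and then (95,15,-96).

(86,8,-48), (95,15,-96)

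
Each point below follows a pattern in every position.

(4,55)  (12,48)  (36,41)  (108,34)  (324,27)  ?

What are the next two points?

First entry goes 4, 12, 36, 108, 324 → 972 → 2916 (×3 each step).
Second entry: −7 each step; 55, 48, 41, 34, 27 → 20 → 13.
So the next two points are (972,20) and (2916,13).

(972,20), (2916,13)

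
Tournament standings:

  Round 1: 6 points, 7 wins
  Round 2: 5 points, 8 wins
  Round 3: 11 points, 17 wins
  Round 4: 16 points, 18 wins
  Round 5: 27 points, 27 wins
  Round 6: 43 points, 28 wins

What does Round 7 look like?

Points — each term is the sum of the two before it: 6, 5, 11, 16, 27, 43 → 70.
Wins — alternating steps +1, +9, +1, +9, …: 7, 8, 17, 18, 27, 28 → 37.
Combining the parts gives 70 points, 37 wins.

70 points, 37 wins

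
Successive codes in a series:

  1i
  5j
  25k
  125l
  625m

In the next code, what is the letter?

n

Letter — letters move forward 1 place in the alphabet: i, j, k, l, m → n.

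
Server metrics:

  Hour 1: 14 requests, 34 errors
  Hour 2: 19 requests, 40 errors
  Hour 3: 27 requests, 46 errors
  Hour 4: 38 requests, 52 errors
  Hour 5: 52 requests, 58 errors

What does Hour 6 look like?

Requests — differences are 5, 8, 11, … (increasing by 3 each time): 14, 19, 27, 38, 52 → 69.
For the errors, +6 each step: 34, 40, 46, 52, 58 → 64.
Combining the parts gives 69 requests, 64 errors.

69 requests, 64 errors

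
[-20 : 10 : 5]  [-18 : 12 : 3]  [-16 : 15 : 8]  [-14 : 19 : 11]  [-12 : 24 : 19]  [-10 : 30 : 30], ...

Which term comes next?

First entry: -20, -18, -16, -14, -12, -10 → -8 (+2 each step).
Second entry: differences are 2, 3, 4, … (increasing by 1 each time), so 10, 12, 15, 19, 24, 30 → 37.
Third entry — each term is the sum of the two before it: 5, 3, 8, 11, 19, 30 → 49.
Combining the parts gives [-8 : 37 : 49].

[-8 : 37 : 49]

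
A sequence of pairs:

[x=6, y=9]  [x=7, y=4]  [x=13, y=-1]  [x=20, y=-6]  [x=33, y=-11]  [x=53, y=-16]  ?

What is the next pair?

X: each term is the sum of the two before it, so 6, 7, 13, 20, 33, 53 → 86.
Y — −5 each step: 9, 4, -1, -6, -11, -16 → -21.
Putting it together: [x=86, y=-21].

[x=86, y=-21]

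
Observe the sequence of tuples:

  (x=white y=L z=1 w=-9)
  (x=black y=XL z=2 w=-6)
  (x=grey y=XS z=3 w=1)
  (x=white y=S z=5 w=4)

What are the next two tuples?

X goes white, black, grey, white → black → grey (repeats white → black → grey).
Y: runs through clothing sizes XS→XL, so L, XL, XS, S → M → L.
Z goes 1, 2, 3, 5 → 8 → 13 (each term is the sum of the two before it).
W: alternating steps +3, +7, +3, +7, …, so -9, -6, 1, 4 → 11 → 14.
Putting the parts together: (x=black y=M z=8 w=11) and then (x=grey y=L z=13 w=14).

(x=black y=M z=8 w=11), (x=grey y=L z=13 w=14)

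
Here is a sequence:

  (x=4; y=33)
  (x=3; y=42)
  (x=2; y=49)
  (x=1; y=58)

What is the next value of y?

Y — alternating steps +9, +7, +9, +7, …: 33, 42, 49, 58 → 65.

65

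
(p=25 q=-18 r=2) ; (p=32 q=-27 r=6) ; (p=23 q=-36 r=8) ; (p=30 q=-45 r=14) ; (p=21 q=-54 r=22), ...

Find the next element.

P: 25, 32, 23, 30, 21 → 28 (alternating steps +7, −9, +7, −9, …).
Q: −9 each step, so -18, -27, -36, -45, -54 → -63.
R: each term is the sum of the two before it, so 2, 6, 8, 14, 22 → 36.
So the next element is (p=28 q=-63 r=36).

(p=28 q=-63 r=36)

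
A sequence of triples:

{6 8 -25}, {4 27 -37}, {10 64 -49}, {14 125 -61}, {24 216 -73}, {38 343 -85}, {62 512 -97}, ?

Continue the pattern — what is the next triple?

First value — each term is the sum of the two before it: 6, 4, 10, 14, 24, 38, 62 → 100.
Second value: perfect cubes: 2³, 3³, 4³, …, so 8, 27, 64, 125, 216, 343, 512 → 729.
Third value: −12 each step; -25, -37, -49, -61, -73, -85, -97 → -109.
So the next triple is {100 729 -109}.

{100 729 -109}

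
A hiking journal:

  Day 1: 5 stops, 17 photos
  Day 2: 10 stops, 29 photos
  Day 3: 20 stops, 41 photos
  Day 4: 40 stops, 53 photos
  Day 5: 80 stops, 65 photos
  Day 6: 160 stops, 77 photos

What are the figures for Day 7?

Stops: ×2 each step, so 5, 10, 20, 40, 80, 160 → 320.
Photos goes 17, 29, 41, 53, 65, 77 → 89 (+12 each step).
So the next record is 320 stops, 89 photos.

320 stops, 89 photos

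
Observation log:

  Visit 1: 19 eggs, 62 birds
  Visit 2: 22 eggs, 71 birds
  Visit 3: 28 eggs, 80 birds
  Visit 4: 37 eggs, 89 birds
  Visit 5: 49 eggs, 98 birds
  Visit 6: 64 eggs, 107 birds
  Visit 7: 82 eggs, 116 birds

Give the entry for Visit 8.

103 eggs, 125 birds

Eggs — differences are 3, 6, 9, … (increasing by 3 each time): 19, 22, 28, 37, 49, 64, 82 → 103.
Birds: +9 each step, so 62, 71, 80, 89, 98, 107, 116 → 125.
Putting it together: 103 eggs, 125 birds.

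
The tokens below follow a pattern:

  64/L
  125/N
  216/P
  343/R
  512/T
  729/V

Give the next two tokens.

1000/X then 1331/Z

First component — perfect cubes: 4³, 5³, 6³, …: 64, 125, 216, 343, 512, 729 → 1000 → 1331.
Letter: L, N, P, R, T, V → X → Z (letters move forward 2 places in the alphabet).
Putting the parts together: 1000/X and then 1331/Z.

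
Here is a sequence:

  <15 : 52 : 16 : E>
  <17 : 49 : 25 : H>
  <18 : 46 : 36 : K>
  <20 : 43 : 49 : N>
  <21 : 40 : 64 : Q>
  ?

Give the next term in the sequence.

First coordinate: alternating steps +2, +1, +2, +1, …; 15, 17, 18, 20, 21 → 23.
Second coordinate: −3 each step, so 52, 49, 46, 43, 40 → 37.
For the third coordinate, perfect squares: 4², 5², 6², …: 16, 25, 36, 49, 64 → 81.
Letter: E, H, K, N, Q → T (letters move forward 3 places in the alphabet).
So the next term is <23 : 37 : 81 : T>.

<23 : 37 : 81 : T>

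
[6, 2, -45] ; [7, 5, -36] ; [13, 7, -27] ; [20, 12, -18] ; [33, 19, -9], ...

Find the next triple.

First value: each term is the sum of the two before it; 6, 7, 13, 20, 33 → 53.
Second value: 2, 5, 7, 12, 19 → 31 (each term is the sum of the two before it).
Third value: -45, -36, -27, -18, -9 → 0 (+9 each step).
Putting it together: [53, 31, 0].

[53, 31, 0]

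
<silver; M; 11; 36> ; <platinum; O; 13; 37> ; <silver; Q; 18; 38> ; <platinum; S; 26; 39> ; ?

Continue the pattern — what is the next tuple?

Metal goes silver, platinum, silver, platinum → silver (alternates silver ↔ platinum).
Letter: letters move forward 2 places in the alphabet, so M, O, Q, S → U.
Third coordinate goes 11, 13, 18, 26 → 37 (differences are 2, 5, 8, … (increasing by 3 each time)).
Fourth coordinate — +1 each step: 36, 37, 38, 39 → 40.
So the next tuple is <silver; U; 37; 40>.

<silver; U; 37; 40>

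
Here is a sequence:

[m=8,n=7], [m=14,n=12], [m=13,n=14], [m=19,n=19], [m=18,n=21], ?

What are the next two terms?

M: alternating steps +6, −1, +6, −1, …, so 8, 14, 13, 19, 18 → 24 → 23.
N — alternating steps +5, +2, +5, +2, …: 7, 12, 14, 19, 21 → 26 → 28.
So the next two terms are [m=24,n=26] and [m=23,n=28].

[m=24,n=26], [m=23,n=28]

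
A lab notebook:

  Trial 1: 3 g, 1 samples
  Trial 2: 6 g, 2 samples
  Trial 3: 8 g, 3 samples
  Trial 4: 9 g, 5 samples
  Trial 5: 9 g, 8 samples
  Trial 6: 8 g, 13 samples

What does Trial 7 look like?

G: differences are 3, 2, 1, … (decreasing by 1 each time); 3, 6, 8, 9, 9, 8 → 6.
Samples: each term is the sum of the two before it, so 1, 2, 3, 5, 8, 13 → 21.
Putting it together: 6 g, 21 samples.

6 g, 21 samples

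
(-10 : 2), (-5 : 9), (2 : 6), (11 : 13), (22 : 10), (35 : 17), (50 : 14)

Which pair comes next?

First part — differences are 5, 7, 9, … (increasing by 2 each time): -10, -5, 2, 11, 22, 35, 50 → 67.
For the second part, alternating steps +7, −3, +7, −3, …: 2, 9, 6, 13, 10, 17, 14 → 21.
So the next pair is (67 : 21).

(67 : 21)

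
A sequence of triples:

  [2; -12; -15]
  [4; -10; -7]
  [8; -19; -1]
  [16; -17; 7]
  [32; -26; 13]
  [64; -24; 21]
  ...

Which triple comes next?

[128; -33; 27]

First value: ×2 each step, so 2, 4, 8, 16, 32, 64 → 128.
Second value goes -12, -10, -19, -17, -26, -24 → -33 (alternating steps +2, −9, +2, −9, …).
Third value: alternating steps +8, +6, +8, +6, …; -15, -7, -1, 7, 13, 21 → 27.
Putting it together: [128; -33; 27].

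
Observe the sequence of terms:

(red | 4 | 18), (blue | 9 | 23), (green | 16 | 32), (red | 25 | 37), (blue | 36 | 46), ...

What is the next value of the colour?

green

For the colour, repeats red → blue → green: red, blue, green, red, blue → green.
Second slot: perfect squares: 2², 3², 4², …; 4, 9, 16, 25, 36 → 49.
Third slot: 18, 23, 32, 37, 46 → 51 (alternating steps +5, +9, +5, +9, …).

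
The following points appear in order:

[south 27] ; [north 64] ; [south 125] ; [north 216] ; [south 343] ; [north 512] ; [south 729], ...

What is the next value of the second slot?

Direction — alternates south ↔ north: south, north, south, north, south, north, south → north.
Second slot: 27, 64, 125, 216, 343, 512, 729 → 1000 (perfect cubes: 3³, 4³, 5³, …).

1000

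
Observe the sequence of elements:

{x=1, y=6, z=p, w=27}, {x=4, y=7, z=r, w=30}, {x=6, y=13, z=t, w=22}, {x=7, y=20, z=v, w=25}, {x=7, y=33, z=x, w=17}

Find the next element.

For the x, differences are 3, 2, 1, … (decreasing by 1 each time): 1, 4, 6, 7, 7 → 6.
Y: 6, 7, 13, 20, 33 → 53 (each term is the sum of the two before it).
Z: letters move forward 2 places in the alphabet; p, r, t, v, x → z.
W goes 27, 30, 22, 25, 17 → 20 (alternating steps +3, −8, +3, −8, …).
Combining the parts gives {x=6, y=53, z=z, w=20}.

{x=6, y=53, z=z, w=20}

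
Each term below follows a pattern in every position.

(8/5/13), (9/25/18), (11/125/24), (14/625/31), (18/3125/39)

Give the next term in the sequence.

(23/15625/48)

First part: differences are 1, 2, 3, … (increasing by 1 each time), so 8, 9, 11, 14, 18 → 23.
Second part — ×5 each step: 5, 25, 125, 625, 3125 → 15625.
For the third part, differences are 5, 6, 7, … (increasing by 1 each time): 13, 18, 24, 31, 39 → 48.
Combining the parts gives (23/15625/48).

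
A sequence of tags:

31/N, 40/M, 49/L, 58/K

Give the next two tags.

67/J then 76/I

First component goes 31, 40, 49, 58 → 67 → 76 (+9 each step).
Letter: letters move back 1 place in the alphabet; N, M, L, K → J → I.
Putting the parts together: 67/J and then 76/I.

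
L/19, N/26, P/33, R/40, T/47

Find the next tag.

V/54

For the letter, letters move forward 2 places in the alphabet: L, N, P, R, T → V.
Second component — +7 each step: 19, 26, 33, 40, 47 → 54.
Putting it together: V/54.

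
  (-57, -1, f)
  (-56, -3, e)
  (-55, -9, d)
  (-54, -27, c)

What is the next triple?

(-53, -81, b)

First entry: +1 each step, so -57, -56, -55, -54 → -53.
Second entry: ×3 each step; -1, -3, -9, -27 → -81.
Letter: f, e, d, c → b (letters move back 1 place in the alphabet).
Putting it together: (-53, -81, b).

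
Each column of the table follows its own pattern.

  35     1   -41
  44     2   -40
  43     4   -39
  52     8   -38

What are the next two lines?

First component: alternating steps +9, −1, +9, −1, …; 35, 44, 43, 52 → 51 → 60.
Second component: ×2 each step; 1, 2, 4, 8 → 16 → 32.
Third component: +1 each step, so -41, -40, -39, -38 → -37 → -36.
Putting the parts together: 51  16  -37 and then 60  32  -36.

51  16  -37; 60  32  -36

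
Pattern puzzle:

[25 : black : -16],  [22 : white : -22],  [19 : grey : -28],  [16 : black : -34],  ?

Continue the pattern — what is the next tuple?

First entry — −3 each step: 25, 22, 19, 16 → 13.
For the shade, repeats black → white → grey: black, white, grey, black → white.
Third entry goes -16, -22, -28, -34 → -40 (−6 each step).
Putting it together: [13 : white : -40].

[13 : white : -40]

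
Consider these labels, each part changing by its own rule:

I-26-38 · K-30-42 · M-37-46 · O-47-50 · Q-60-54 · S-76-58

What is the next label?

Letter — letters move forward 2 places in the alphabet: I, K, M, O, Q, S → U.
Second component: differences are 4, 7, 10, … (increasing by 3 each time); 26, 30, 37, 47, 60, 76 → 95.
Third component goes 38, 42, 46, 50, 54, 58 → 62 (+4 each step).
Putting it together: U-95-62.

U-95-62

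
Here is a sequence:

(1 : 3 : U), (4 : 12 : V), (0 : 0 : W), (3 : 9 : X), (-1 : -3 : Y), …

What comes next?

(2 : 6 : Z)

First value — alternating steps +3, −4, +3, −4, …: 1, 4, 0, 3, -1 → 2.
Second value: always 3 × the first value, so 3, 12, 0, 9, -3 → 6.
Letter: letters move forward 1 place in the alphabet; U, V, W, X, Y → Z.
Combining the parts gives (2 : 6 : Z).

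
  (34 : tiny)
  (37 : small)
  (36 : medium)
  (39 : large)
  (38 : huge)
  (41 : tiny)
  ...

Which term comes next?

(40 : small)

First slot: alternating steps +3, −1, +3, −1, …, so 34, 37, 36, 39, 38, 41 → 40.
Size — repeats tiny → small → medium → large → huge: tiny, small, medium, large, huge, tiny → small.
So the next term is (40 : small).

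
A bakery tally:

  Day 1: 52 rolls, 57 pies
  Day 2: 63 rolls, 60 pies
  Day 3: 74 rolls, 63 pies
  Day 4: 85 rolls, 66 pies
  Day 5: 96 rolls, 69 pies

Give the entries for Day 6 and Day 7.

107 rolls, 72 pies; 118 rolls, 75 pies

Rolls: +11 each step, so 52, 63, 74, 85, 96 → 107 → 118.
Pies: +3 each step, so 57, 60, 63, 66, 69 → 72 → 75.
Putting the parts together: 107 rolls, 72 pies and then 118 rolls, 75 pies.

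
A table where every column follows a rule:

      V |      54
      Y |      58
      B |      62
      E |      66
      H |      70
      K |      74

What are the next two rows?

N  78; Q  82

Letter goes V, Y, B, E, H, K → N → Q (letters move forward 3 places in the alphabet, wrapping Z→A).
For the second component, +4 each step: 54, 58, 62, 66, 70, 74 → 78 → 82.
Putting the parts together: N  78 and then Q  82.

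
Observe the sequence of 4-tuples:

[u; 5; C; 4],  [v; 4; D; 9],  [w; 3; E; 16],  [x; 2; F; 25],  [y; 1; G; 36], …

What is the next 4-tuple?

[z; 0; H; 49]

First letter: letters move forward 1 place in the alphabet; u, v, w, x, y → z.
Second entry: −1 each step; 5, 4, 3, 2, 1 → 0.
Second letter: C, D, E, F, G → H (letters move forward 1 place in the alphabet).
Fourth entry: perfect squares: 2², 3², 4², …; 4, 9, 16, 25, 36 → 49.
Combining the parts gives [z; 0; H; 49].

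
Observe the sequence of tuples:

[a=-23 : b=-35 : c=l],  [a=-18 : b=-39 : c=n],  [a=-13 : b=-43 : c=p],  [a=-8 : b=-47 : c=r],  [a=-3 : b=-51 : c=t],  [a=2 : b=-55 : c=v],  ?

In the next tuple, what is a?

7

A: +5 each step; -23, -18, -13, -8, -3, 2 → 7.
B — −4 each step: -35, -39, -43, -47, -51, -55 → -59.
C — letters move forward 2 places in the alphabet: l, n, p, r, t, v → x.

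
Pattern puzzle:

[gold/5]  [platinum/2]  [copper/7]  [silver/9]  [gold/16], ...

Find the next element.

For the metal, repeats gold → platinum → copper → silver: gold, platinum, copper, silver, gold → platinum.
Second coordinate: each term is the sum of the two before it, so 5, 2, 7, 9, 16 → 25.
So the next element is [platinum/25].

[platinum/25]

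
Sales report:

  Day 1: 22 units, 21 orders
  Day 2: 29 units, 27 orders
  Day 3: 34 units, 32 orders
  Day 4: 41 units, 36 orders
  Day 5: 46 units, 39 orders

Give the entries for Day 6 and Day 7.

Units: alternating steps +7, +5, +7, +5, …, so 22, 29, 34, 41, 46 → 53 → 58.
Orders: differences are 6, 5, 4, … (decreasing by 1 each time); 21, 27, 32, 36, 39 → 41 → 42.
So the next two rows are 53 units, 41 orders and 58 units, 42 orders.

53 units, 41 orders; 58 units, 42 orders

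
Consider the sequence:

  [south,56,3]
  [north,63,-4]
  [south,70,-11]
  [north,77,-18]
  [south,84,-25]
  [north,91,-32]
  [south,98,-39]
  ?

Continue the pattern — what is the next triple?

For the direction, alternates south ↔ north: south, north, south, north, south, north, south → north.
Second coordinate — +7 each step: 56, 63, 70, 77, 84, 91, 98 → 105.
Third coordinate: −7 each step, so 3, -4, -11, -18, -25, -32, -39 → -46.
Combining the parts gives [north,105,-46].

[north,105,-46]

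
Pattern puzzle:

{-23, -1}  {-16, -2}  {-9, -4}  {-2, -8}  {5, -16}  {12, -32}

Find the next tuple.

{19, -64}

First entry: +7 each step; -23, -16, -9, -2, 5, 12 → 19.
Second entry: ×2 each step, so -1, -2, -4, -8, -16, -32 → -64.
Combining the parts gives {19, -64}.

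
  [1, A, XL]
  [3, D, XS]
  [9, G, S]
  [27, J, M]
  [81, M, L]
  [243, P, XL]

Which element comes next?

First component — ×3 each step: 1, 3, 9, 27, 81, 243 → 729.
For the letter, letters move forward 3 places in the alphabet: A, D, G, J, M, P → S.
Size goes XL, XS, S, M, L, XL → XS (repeats XL → XS → S → M → L).
Combining the parts gives [729, S, XS].

[729, S, XS]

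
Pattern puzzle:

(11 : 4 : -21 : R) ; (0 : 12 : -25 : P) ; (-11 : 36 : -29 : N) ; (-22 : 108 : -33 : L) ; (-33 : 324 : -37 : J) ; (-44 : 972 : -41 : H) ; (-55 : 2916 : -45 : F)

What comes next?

First part goes 11, 0, -11, -22, -33, -44, -55 → -66 (−11 each step).
Second part: 4, 12, 36, 108, 324, 972, 2916 → 8748 (×3 each step).
Third part — −4 each step: -21, -25, -29, -33, -37, -41, -45 → -49.
Letter: letters move back 2 places in the alphabet, so R, P, N, L, J, H, F → D.
So the next tuple is (-66 : 8748 : -49 : D).

(-66 : 8748 : -49 : D)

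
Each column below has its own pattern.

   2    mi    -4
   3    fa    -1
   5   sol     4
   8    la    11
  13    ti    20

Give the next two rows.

21  do  31; 34  re  44

For the first component, each term is the sum of the two before it: 2, 3, 5, 8, 13 → 21 → 34.
Note: runs through the solfège scale do→ti; mi, fa, sol, la, ti → do → re.
Third component goes -4, -1, 4, 11, 20 → 31 → 44 (differences are 3, 5, 7, … (increasing by 2 each time)).
Putting the parts together: 21  do  31 and then 34  re  44.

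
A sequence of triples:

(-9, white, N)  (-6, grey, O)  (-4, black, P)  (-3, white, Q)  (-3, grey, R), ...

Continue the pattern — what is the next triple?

First value goes -9, -6, -4, -3, -3 → -4 (differences are 3, 2, 1, … (decreasing by 1 each time)).
For the shade, repeats white → grey → black: white, grey, black, white, grey → black.
Letter: letters move forward 1 place in the alphabet; N, O, P, Q, R → S.
Putting it together: (-4, black, S).

(-4, black, S)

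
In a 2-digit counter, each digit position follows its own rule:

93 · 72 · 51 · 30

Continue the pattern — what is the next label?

First digit: −2 each step, mod 10; 9, 7, 5, 3 → 1.
Second digit: −1 each step, mod 10; 3, 2, 1, 0 → 9.
So the next label is 19.

19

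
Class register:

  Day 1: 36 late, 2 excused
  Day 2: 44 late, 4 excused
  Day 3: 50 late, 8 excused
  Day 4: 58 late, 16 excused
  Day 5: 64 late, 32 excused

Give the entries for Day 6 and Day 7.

Late: alternating steps +8, +6, +8, +6, …, so 36, 44, 50, 58, 64 → 72 → 78.
For the excused, ×2 each step: 2, 4, 8, 16, 32 → 64 → 128.
So the next two records are 72 late, 64 excused and 78 late, 128 excused.

72 late, 64 excused; 78 late, 128 excused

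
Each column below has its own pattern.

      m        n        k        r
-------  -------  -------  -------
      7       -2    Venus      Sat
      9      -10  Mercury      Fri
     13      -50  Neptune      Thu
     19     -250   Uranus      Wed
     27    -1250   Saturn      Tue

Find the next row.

37  -6250  Jupiter  Mon

For the column m, differences are 2, 4, 6, … (increasing by 2 each time): 7, 9, 13, 19, 27 → 37.
Column n: ×5 each step; -2, -10, -50, -250, -1250 → -6250.
For the column k, runs backward through the planets Mercury→Neptune: Venus, Mercury, Neptune, Uranus, Saturn → Jupiter.
Column r: runs backward through the weekdays Mon→Sun; Sat, Fri, Thu, Wed, Tue → Mon.
So the next row is 37  -6250  Jupiter  Mon.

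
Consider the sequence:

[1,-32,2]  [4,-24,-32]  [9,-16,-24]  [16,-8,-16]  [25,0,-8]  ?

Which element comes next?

For the first component, perfect squares: 1², 2², 3², …: 1, 4, 9, 16, 25 → 36.
Second component: +8 each step; -32, -24, -16, -8, 0 → 8.
Third component: 2, -32, -24, -16, -8 → 0 (always the previous value of the second component).
Putting it together: [36,8,0].

[36,8,0]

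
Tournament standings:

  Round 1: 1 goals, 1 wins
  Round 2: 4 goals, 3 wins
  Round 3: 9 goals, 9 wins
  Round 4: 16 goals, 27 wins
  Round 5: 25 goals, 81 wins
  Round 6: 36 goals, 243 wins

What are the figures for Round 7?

Goals: perfect squares: 1², 2², 3², …; 1, 4, 9, 16, 25, 36 → 49.
Wins goes 1, 3, 9, 27, 81, 243 → 729 (×3 each step).
Combining the parts gives 49 goals, 729 wins.

49 goals, 729 wins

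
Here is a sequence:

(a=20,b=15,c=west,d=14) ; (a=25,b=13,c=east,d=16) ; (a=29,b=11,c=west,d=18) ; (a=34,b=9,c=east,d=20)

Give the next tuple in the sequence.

(a=38,b=7,c=west,d=22)

A goes 20, 25, 29, 34 → 38 (alternating steps +5, +4, +5, +4, …).
B — −2 each step: 15, 13, 11, 9 → 7.
For the c, alternates west ↔ east: west, east, west, east → west.
D: together with the b always sums to 29; 14, 16, 18, 20 → 22.
So the next tuple is (a=38,b=7,c=west,d=22).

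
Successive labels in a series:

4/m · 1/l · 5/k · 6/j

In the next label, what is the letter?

i

Letter goes m, l, k, j → i (letters move back 1 place in the alphabet).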